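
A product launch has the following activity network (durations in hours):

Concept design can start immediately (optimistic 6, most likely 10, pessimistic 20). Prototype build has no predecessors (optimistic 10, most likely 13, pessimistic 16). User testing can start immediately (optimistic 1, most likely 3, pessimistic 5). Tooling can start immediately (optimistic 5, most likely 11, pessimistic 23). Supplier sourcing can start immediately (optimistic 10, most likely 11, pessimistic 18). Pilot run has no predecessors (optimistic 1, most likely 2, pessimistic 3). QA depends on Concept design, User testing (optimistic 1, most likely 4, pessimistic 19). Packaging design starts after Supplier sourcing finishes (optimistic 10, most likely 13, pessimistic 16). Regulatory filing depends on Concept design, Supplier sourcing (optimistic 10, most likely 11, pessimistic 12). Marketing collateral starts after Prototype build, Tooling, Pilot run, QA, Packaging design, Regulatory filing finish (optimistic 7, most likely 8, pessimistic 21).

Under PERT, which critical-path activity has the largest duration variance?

Marketing collateral

te_Concept design = (6 + 4·10 + 20)/6 = 66/6 = 11; σ²_Concept design = ((20−6)/6)² = 5.444
te_Prototype build = (10 + 4·13 + 16)/6 = 78/6 = 13; σ²_Prototype build = ((16−10)/6)² = 1.000
te_User testing = (1 + 4·3 + 5)/6 = 18/6 = 3; σ²_User testing = ((5−1)/6)² = 0.444
te_Tooling = (5 + 4·11 + 23)/6 = 72/6 = 12; σ²_Tooling = ((23−5)/6)² = 9.000
te_Supplier sourcing = (10 + 4·11 + 18)/6 = 72/6 = 12; σ²_Supplier sourcing = ((18−10)/6)² = 1.778
te_Pilot run = (1 + 4·2 + 3)/6 = 12/6 = 2; σ²_Pilot run = ((3−1)/6)² = 0.111
te_QA = (1 + 4·4 + 19)/6 = 36/6 = 6; σ²_QA = ((19−1)/6)² = 9.000
te_Packaging design = (10 + 4·13 + 16)/6 = 78/6 = 13; σ²_Packaging design = ((16−10)/6)² = 1.000
te_Regulatory filing = (10 + 4·11 + 12)/6 = 66/6 = 11; σ²_Regulatory filing = ((12−10)/6)² = 0.111
te_Marketing collateral = (7 + 4·8 + 21)/6 = 60/6 = 10; σ²_Marketing collateral = ((21−7)/6)² = 5.444

Forward pass:
ES_Concept design = 0; EF_Concept design = 11
ES_Prototype build = 0; EF_Prototype build = 13
ES_User testing = 0; EF_User testing = 3
ES_Tooling = 0; EF_Tooling = 12
ES_Supplier sourcing = 0; EF_Supplier sourcing = 12
ES_Pilot run = 0; EF_Pilot run = 2
ES_QA = max(EF_Concept design=11, EF_User testing=3) = 11; EF_QA = 11+6 = 17
ES_Packaging design = 12; EF_Packaging design = 12+13 = 25
ES_Regulatory filing = max(EF_Concept design=11, EF_Supplier sourcing=12) = 12; EF_Regulatory filing = 12+11 = 23
ES_Marketing collateral = max(EF_Prototype build=13, EF_Tooling=12, EF_Pilot run=2, EF_QA=17, EF_Packaging design=25, EF_Regulatory filing=23) = 25; EF_Marketing collateral = 25+10 = 35
Expected project duration μ = 35 hours. Critical path: Supplier sourcing → Packaging design → Marketing collateral.

Variances on critical path: σ²_Supplier sourcing=1.778, σ²_Packaging design=1.000, σ²_Marketing collateral=5.444.
Largest is σ²_Marketing collateral = 5.444.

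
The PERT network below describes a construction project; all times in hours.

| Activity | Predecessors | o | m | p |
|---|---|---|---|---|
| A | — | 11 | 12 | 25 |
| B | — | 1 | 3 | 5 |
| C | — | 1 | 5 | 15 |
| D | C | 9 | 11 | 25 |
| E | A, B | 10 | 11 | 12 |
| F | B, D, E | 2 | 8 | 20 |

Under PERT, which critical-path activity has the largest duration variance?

te_A = (11 + 4·12 + 25)/6 = 84/6 = 14; σ²_A = ((25−11)/6)² = 5.444
te_B = (1 + 4·3 + 5)/6 = 18/6 = 3; σ²_B = ((5−1)/6)² = 0.444
te_C = (1 + 4·5 + 15)/6 = 36/6 = 6; σ²_C = ((15−1)/6)² = 5.444
te_D = (9 + 4·11 + 25)/6 = 78/6 = 13; σ²_D = ((25−9)/6)² = 7.111
te_E = (10 + 4·11 + 12)/6 = 66/6 = 11; σ²_E = ((12−10)/6)² = 0.111
te_F = (2 + 4·8 + 20)/6 = 54/6 = 9; σ²_F = ((20−2)/6)² = 9.000

Forward pass:
ES_A = 0; EF_A = 14
ES_B = 0; EF_B = 3
ES_C = 0; EF_C = 6
ES_D = 6; EF_D = 6+13 = 19
ES_E = max(EF_A=14, EF_B=3) = 14; EF_E = 14+11 = 25
ES_F = max(EF_B=3, EF_D=19, EF_E=25) = 25; EF_F = 25+9 = 34
Expected project duration μ = 34 hours. Critical path: A → E → F.

Variances on critical path: σ²_A=5.444, σ²_E=0.111, σ²_F=9.000.
Largest is σ²_F = 9.000.

F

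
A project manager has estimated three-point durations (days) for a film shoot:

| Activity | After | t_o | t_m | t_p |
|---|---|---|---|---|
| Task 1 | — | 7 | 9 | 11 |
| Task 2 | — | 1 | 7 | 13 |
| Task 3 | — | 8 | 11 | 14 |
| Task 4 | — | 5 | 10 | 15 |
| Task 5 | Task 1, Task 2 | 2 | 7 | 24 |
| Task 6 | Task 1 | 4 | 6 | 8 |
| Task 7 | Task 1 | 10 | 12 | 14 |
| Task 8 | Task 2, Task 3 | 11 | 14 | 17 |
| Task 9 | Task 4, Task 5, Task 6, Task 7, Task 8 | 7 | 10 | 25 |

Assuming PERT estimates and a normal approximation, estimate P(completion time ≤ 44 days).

0.983

te_Task 1 = (7 + 4·9 + 11)/6 = 54/6 = 9; σ²_Task 1 = ((11−7)/6)² = 0.444
te_Task 2 = (1 + 4·7 + 13)/6 = 42/6 = 7; σ²_Task 2 = ((13−1)/6)² = 4.000
te_Task 3 = (8 + 4·11 + 14)/6 = 66/6 = 11; σ²_Task 3 = ((14−8)/6)² = 1.000
te_Task 4 = (5 + 4·10 + 15)/6 = 60/6 = 10; σ²_Task 4 = ((15−5)/6)² = 2.778
te_Task 5 = (2 + 4·7 + 24)/6 = 54/6 = 9; σ²_Task 5 = ((24−2)/6)² = 13.444
te_Task 6 = (4 + 4·6 + 8)/6 = 36/6 = 6; σ²_Task 6 = ((8−4)/6)² = 0.444
te_Task 7 = (10 + 4·12 + 14)/6 = 72/6 = 12; σ²_Task 7 = ((14−10)/6)² = 0.444
te_Task 8 = (11 + 4·14 + 17)/6 = 84/6 = 14; σ²_Task 8 = ((17−11)/6)² = 1.000
te_Task 9 = (7 + 4·10 + 25)/6 = 72/6 = 12; σ²_Task 9 = ((25−7)/6)² = 9.000

Forward pass:
ES_Task 1 = 0; EF_Task 1 = 9
ES_Task 2 = 0; EF_Task 2 = 7
ES_Task 3 = 0; EF_Task 3 = 11
ES_Task 4 = 0; EF_Task 4 = 10
ES_Task 5 = max(EF_Task 1=9, EF_Task 2=7) = 9; EF_Task 5 = 9+9 = 18
ES_Task 6 = 9; EF_Task 6 = 9+6 = 15
ES_Task 7 = 9; EF_Task 7 = 9+12 = 21
ES_Task 8 = max(EF_Task 2=7, EF_Task 3=11) = 11; EF_Task 8 = 11+14 = 25
ES_Task 9 = max(EF_Task 4=10, EF_Task 5=18, EF_Task 6=15, EF_Task 7=21, EF_Task 8=25) = 25; EF_Task 9 = 25+12 = 37
Expected project duration μ = 37 days. Critical path: Task 3 → Task 8 → Task 9.

Variance along critical path = 1.000 + 1.000 + 9.000 = 11.000; σ = √11.000 = 3.317 days.
Z = (44 − 37) / 3.317 = 2.111
P(T ≤ 44) = Φ(2.111) ≈ 0.983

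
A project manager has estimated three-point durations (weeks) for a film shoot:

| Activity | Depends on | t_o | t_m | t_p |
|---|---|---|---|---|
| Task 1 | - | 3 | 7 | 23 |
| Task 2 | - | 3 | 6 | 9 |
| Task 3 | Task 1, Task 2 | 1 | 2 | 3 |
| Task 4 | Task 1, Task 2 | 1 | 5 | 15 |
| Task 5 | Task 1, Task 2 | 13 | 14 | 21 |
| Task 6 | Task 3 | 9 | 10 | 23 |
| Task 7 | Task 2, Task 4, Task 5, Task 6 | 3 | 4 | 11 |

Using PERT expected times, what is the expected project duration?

te_Task 1 = (3 + 4·7 + 23)/6 = 54/6 = 9
te_Task 2 = (3 + 4·6 + 9)/6 = 36/6 = 6
te_Task 3 = (1 + 4·2 + 3)/6 = 12/6 = 2
te_Task 4 = (1 + 4·5 + 15)/6 = 36/6 = 6
te_Task 5 = (13 + 4·14 + 21)/6 = 90/6 = 15
te_Task 6 = (9 + 4·10 + 23)/6 = 72/6 = 12
te_Task 7 = (3 + 4·4 + 11)/6 = 30/6 = 5

Forward pass:
ES_Task 1 = 0; EF_Task 1 = 9
ES_Task 2 = 0; EF_Task 2 = 6
ES_Task 3 = max(EF_Task 1=9, EF_Task 2=6) = 9; EF_Task 3 = 9+2 = 11
ES_Task 4 = max(EF_Task 1=9, EF_Task 2=6) = 9; EF_Task 4 = 9+6 = 15
ES_Task 5 = max(EF_Task 1=9, EF_Task 2=6) = 9; EF_Task 5 = 9+15 = 24
ES_Task 6 = 11; EF_Task 6 = 11+12 = 23
ES_Task 7 = max(EF_Task 2=6, EF_Task 4=15, EF_Task 5=24, EF_Task 6=23) = 24; EF_Task 7 = 24+5 = 29
Expected project duration μ = 29 weeks. Critical path: Task 1 → Task 5 → Task 7.

29 weeks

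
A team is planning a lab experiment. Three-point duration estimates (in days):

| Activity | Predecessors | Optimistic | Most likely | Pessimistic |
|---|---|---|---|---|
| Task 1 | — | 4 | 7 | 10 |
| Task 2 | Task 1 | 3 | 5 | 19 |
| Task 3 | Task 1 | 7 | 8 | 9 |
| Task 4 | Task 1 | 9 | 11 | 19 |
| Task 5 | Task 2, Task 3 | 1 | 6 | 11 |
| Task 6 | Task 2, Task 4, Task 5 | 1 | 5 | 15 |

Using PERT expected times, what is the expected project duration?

te_Task 1 = (4 + 4·7 + 10)/6 = 42/6 = 7
te_Task 2 = (3 + 4·5 + 19)/6 = 42/6 = 7
te_Task 3 = (7 + 4·8 + 9)/6 = 48/6 = 8
te_Task 4 = (9 + 4·11 + 19)/6 = 72/6 = 12
te_Task 5 = (1 + 4·6 + 11)/6 = 36/6 = 6
te_Task 6 = (1 + 4·5 + 15)/6 = 36/6 = 6

Forward pass:
ES_Task 1 = 0; EF_Task 1 = 7
ES_Task 2 = 7; EF_Task 2 = 7+7 = 14
ES_Task 3 = 7; EF_Task 3 = 7+8 = 15
ES_Task 4 = 7; EF_Task 4 = 7+12 = 19
ES_Task 5 = max(EF_Task 2=14, EF_Task 3=15) = 15; EF_Task 5 = 15+6 = 21
ES_Task 6 = max(EF_Task 2=14, EF_Task 4=19, EF_Task 5=21) = 21; EF_Task 6 = 21+6 = 27
Expected project duration μ = 27 days. Critical path: Task 1 → Task 3 → Task 5 → Task 6.

27 days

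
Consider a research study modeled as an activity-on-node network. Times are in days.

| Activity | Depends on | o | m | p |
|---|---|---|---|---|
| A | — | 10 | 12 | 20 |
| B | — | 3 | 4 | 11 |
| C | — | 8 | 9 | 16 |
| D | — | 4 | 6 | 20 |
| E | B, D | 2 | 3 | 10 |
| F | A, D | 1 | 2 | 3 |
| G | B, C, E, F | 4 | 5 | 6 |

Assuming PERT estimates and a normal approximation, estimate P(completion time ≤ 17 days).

0.042

te_A = (10 + 4·12 + 20)/6 = 78/6 = 13; σ²_A = ((20−10)/6)² = 2.778
te_B = (3 + 4·4 + 11)/6 = 30/6 = 5; σ²_B = ((11−3)/6)² = 1.778
te_C = (8 + 4·9 + 16)/6 = 60/6 = 10; σ²_C = ((16−8)/6)² = 1.778
te_D = (4 + 4·6 + 20)/6 = 48/6 = 8; σ²_D = ((20−4)/6)² = 7.111
te_E = (2 + 4·3 + 10)/6 = 24/6 = 4; σ²_E = ((10−2)/6)² = 1.778
te_F = (1 + 4·2 + 3)/6 = 12/6 = 2; σ²_F = ((3−1)/6)² = 0.111
te_G = (4 + 4·5 + 6)/6 = 30/6 = 5; σ²_G = ((6−4)/6)² = 0.111

Forward pass:
ES_A = 0; EF_A = 13
ES_B = 0; EF_B = 5
ES_C = 0; EF_C = 10
ES_D = 0; EF_D = 8
ES_E = max(EF_B=5, EF_D=8) = 8; EF_E = 8+4 = 12
ES_F = max(EF_A=13, EF_D=8) = 13; EF_F = 13+2 = 15
ES_G = max(EF_B=5, EF_C=10, EF_E=12, EF_F=15) = 15; EF_G = 15+5 = 20
Expected project duration μ = 20 days. Critical path: A → F → G.

Variance along critical path = 2.778 + 0.111 + 0.111 = 3.000; σ = √3.000 = 1.732 days.
Z = (17 − 20) / 1.732 = -1.732
P(T ≤ 17) = Φ(-1.732) ≈ 0.042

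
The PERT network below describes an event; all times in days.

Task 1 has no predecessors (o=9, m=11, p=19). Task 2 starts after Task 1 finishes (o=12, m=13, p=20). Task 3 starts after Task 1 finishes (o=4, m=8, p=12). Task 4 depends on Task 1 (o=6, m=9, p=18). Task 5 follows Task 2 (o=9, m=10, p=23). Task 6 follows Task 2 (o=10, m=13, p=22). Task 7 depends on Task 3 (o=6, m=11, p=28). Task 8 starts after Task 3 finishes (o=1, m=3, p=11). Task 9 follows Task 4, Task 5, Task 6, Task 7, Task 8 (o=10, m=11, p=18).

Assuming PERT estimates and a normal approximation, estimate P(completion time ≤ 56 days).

0.893

te_Task 1 = (9 + 4·11 + 19)/6 = 72/6 = 12; σ²_Task 1 = ((19−9)/6)² = 2.778
te_Task 2 = (12 + 4·13 + 20)/6 = 84/6 = 14; σ²_Task 2 = ((20−12)/6)² = 1.778
te_Task 3 = (4 + 4·8 + 12)/6 = 48/6 = 8; σ²_Task 3 = ((12−4)/6)² = 1.778
te_Task 4 = (6 + 4·9 + 18)/6 = 60/6 = 10; σ²_Task 4 = ((18−6)/6)² = 4.000
te_Task 5 = (9 + 4·10 + 23)/6 = 72/6 = 12; σ²_Task 5 = ((23−9)/6)² = 5.444
te_Task 6 = (10 + 4·13 + 22)/6 = 84/6 = 14; σ²_Task 6 = ((22−10)/6)² = 4.000
te_Task 7 = (6 + 4·11 + 28)/6 = 78/6 = 13; σ²_Task 7 = ((28−6)/6)² = 13.444
te_Task 8 = (1 + 4·3 + 11)/6 = 24/6 = 4; σ²_Task 8 = ((11−1)/6)² = 2.778
te_Task 9 = (10 + 4·11 + 18)/6 = 72/6 = 12; σ²_Task 9 = ((18−10)/6)² = 1.778

Forward pass:
ES_Task 1 = 0; EF_Task 1 = 12
ES_Task 2 = 12; EF_Task 2 = 12+14 = 26
ES_Task 3 = 12; EF_Task 3 = 12+8 = 20
ES_Task 4 = 12; EF_Task 4 = 12+10 = 22
ES_Task 5 = 26; EF_Task 5 = 26+12 = 38
ES_Task 6 = 26; EF_Task 6 = 26+14 = 40
ES_Task 7 = 20; EF_Task 7 = 20+13 = 33
ES_Task 8 = 20; EF_Task 8 = 20+4 = 24
ES_Task 9 = max(EF_Task 4=22, EF_Task 5=38, EF_Task 6=40, EF_Task 7=33, EF_Task 8=24) = 40; EF_Task 9 = 40+12 = 52
Expected project duration μ = 52 days. Critical path: Task 1 → Task 2 → Task 6 → Task 9.

Variance along critical path = 2.778 + 1.778 + 4.000 + 1.778 = 10.333; σ = √10.333 = 3.215 days.
Z = (56 − 52) / 3.215 = 1.244
P(T ≤ 56) = Φ(1.244) ≈ 0.893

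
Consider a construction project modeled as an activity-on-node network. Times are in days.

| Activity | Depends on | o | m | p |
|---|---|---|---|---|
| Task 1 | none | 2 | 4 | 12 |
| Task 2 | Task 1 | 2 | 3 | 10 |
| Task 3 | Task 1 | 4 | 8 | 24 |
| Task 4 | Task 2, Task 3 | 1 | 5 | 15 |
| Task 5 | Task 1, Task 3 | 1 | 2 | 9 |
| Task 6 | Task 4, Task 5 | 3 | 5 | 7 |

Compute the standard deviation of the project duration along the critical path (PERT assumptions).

4.45 days

te_Task 1 = (2 + 4·4 + 12)/6 = 30/6 = 5; σ²_Task 1 = ((12−2)/6)² = 2.778
te_Task 2 = (2 + 4·3 + 10)/6 = 24/6 = 4; σ²_Task 2 = ((10−2)/6)² = 1.778
te_Task 3 = (4 + 4·8 + 24)/6 = 60/6 = 10; σ²_Task 3 = ((24−4)/6)² = 11.111
te_Task 4 = (1 + 4·5 + 15)/6 = 36/6 = 6; σ²_Task 4 = ((15−1)/6)² = 5.444
te_Task 5 = (1 + 4·2 + 9)/6 = 18/6 = 3; σ²_Task 5 = ((9−1)/6)² = 1.778
te_Task 6 = (3 + 4·5 + 7)/6 = 30/6 = 5; σ²_Task 6 = ((7−3)/6)² = 0.444

Forward pass:
ES_Task 1 = 0; EF_Task 1 = 5
ES_Task 2 = 5; EF_Task 2 = 5+4 = 9
ES_Task 3 = 5; EF_Task 3 = 5+10 = 15
ES_Task 4 = max(EF_Task 2=9, EF_Task 3=15) = 15; EF_Task 4 = 15+6 = 21
ES_Task 5 = max(EF_Task 1=5, EF_Task 3=15) = 15; EF_Task 5 = 15+3 = 18
ES_Task 6 = max(EF_Task 4=21, EF_Task 5=18) = 21; EF_Task 6 = 21+5 = 26
Expected project duration μ = 26 days. Critical path: Task 1 → Task 3 → Task 4 → Task 6.

Variance along critical path = 2.778 + 11.111 + 5.444 + 0.444 = 19.778
σ = √19.778 = 4.447 days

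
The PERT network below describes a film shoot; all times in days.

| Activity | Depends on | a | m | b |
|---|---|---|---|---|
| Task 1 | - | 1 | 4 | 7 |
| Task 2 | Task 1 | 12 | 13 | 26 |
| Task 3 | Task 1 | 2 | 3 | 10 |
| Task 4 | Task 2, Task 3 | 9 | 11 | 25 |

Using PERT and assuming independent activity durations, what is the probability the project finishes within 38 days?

te_Task 1 = (1 + 4·4 + 7)/6 = 24/6 = 4; σ²_Task 1 = ((7−1)/6)² = 1.000
te_Task 2 = (12 + 4·13 + 26)/6 = 90/6 = 15; σ²_Task 2 = ((26−12)/6)² = 5.444
te_Task 3 = (2 + 4·3 + 10)/6 = 24/6 = 4; σ²_Task 3 = ((10−2)/6)² = 1.778
te_Task 4 = (9 + 4·11 + 25)/6 = 78/6 = 13; σ²_Task 4 = ((25−9)/6)² = 7.111

Forward pass:
ES_Task 1 = 0; EF_Task 1 = 4
ES_Task 2 = 4; EF_Task 2 = 4+15 = 19
ES_Task 3 = 4; EF_Task 3 = 4+4 = 8
ES_Task 4 = max(EF_Task 2=19, EF_Task 3=8) = 19; EF_Task 4 = 19+13 = 32
Expected project duration μ = 32 days. Critical path: Task 1 → Task 2 → Task 4.

Variance along critical path = 1.000 + 5.444 + 7.111 = 13.556; σ = √13.556 = 3.682 days.
Z = (38 − 32) / 3.682 = 1.630
P(T ≤ 38) = Φ(1.630) ≈ 0.948

0.948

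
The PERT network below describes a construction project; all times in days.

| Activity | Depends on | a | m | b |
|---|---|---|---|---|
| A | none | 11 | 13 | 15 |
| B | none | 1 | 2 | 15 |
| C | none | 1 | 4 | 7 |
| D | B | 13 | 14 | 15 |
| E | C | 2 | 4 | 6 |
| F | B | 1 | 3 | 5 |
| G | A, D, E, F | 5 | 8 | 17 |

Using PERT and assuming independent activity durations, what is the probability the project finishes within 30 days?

te_A = (11 + 4·13 + 15)/6 = 78/6 = 13; σ²_A = ((15−11)/6)² = 0.444
te_B = (1 + 4·2 + 15)/6 = 24/6 = 4; σ²_B = ((15−1)/6)² = 5.444
te_C = (1 + 4·4 + 7)/6 = 24/6 = 4; σ²_C = ((7−1)/6)² = 1.000
te_D = (13 + 4·14 + 15)/6 = 84/6 = 14; σ²_D = ((15−13)/6)² = 0.111
te_E = (2 + 4·4 + 6)/6 = 24/6 = 4; σ²_E = ((6−2)/6)² = 0.444
te_F = (1 + 4·3 + 5)/6 = 18/6 = 3; σ²_F = ((5−1)/6)² = 0.444
te_G = (5 + 4·8 + 17)/6 = 54/6 = 9; σ²_G = ((17−5)/6)² = 4.000

Forward pass:
ES_A = 0; EF_A = 13
ES_B = 0; EF_B = 4
ES_C = 0; EF_C = 4
ES_D = 4; EF_D = 4+14 = 18
ES_E = 4; EF_E = 4+4 = 8
ES_F = 4; EF_F = 4+3 = 7
ES_G = max(EF_A=13, EF_D=18, EF_E=8, EF_F=7) = 18; EF_G = 18+9 = 27
Expected project duration μ = 27 days. Critical path: B → D → G.

Variance along critical path = 5.444 + 0.111 + 4.000 = 9.556; σ = √9.556 = 3.091 days.
Z = (30 − 27) / 3.091 = 0.970
P(T ≤ 30) = Φ(0.970) ≈ 0.834

0.834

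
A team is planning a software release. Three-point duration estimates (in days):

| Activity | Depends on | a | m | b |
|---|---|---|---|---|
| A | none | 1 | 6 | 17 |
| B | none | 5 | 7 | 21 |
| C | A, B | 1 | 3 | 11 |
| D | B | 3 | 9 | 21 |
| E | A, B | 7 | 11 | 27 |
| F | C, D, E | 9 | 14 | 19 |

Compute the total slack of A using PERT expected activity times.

2 days

te_A = (1 + 4·6 + 17)/6 = 42/6 = 7
te_B = (5 + 4·7 + 21)/6 = 54/6 = 9
te_C = (1 + 4·3 + 11)/6 = 24/6 = 4
te_D = (3 + 4·9 + 21)/6 = 60/6 = 10
te_E = (7 + 4·11 + 27)/6 = 78/6 = 13
te_F = (9 + 4·14 + 19)/6 = 84/6 = 14

Forward pass:
ES_A = 0; EF_A = 7
ES_B = 0; EF_B = 9
ES_C = max(EF_A=7, EF_B=9) = 9; EF_C = 9+4 = 13
ES_D = 9; EF_D = 9+10 = 19
ES_E = max(EF_A=7, EF_B=9) = 9; EF_E = 9+13 = 22
ES_F = max(EF_C=13, EF_D=19, EF_E=22) = 22; EF_F = 22+14 = 36
Expected project duration μ = 36 days. Critical path: B → E → F.

Backward pass:
LF_F = 36; LS_F = 36−14 = 22
LF_E = LS_F = 22; LS_E = 22−13 = 9
LF_D = LS_F = 22; LS_D = 22−10 = 12
LF_C = LS_F = 22; LS_C = 22−4 = 18
LF_B = min(LS_C=18, LS_D=12, LS_E=9) = 9; LS_B = 9−9 = 0
LF_A = min(LS_C=18, LS_E=9) = 9; LS_A = 9−7 = 2
Slack_A = LS_A − ES_A = 2 − 0 = 2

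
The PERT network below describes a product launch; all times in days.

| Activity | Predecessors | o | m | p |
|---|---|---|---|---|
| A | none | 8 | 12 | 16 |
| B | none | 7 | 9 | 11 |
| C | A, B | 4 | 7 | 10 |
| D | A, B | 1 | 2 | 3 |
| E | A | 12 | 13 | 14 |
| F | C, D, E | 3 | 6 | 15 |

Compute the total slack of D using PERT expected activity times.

te_A = (8 + 4·12 + 16)/6 = 72/6 = 12
te_B = (7 + 4·9 + 11)/6 = 54/6 = 9
te_C = (4 + 4·7 + 10)/6 = 42/6 = 7
te_D = (1 + 4·2 + 3)/6 = 12/6 = 2
te_E = (12 + 4·13 + 14)/6 = 78/6 = 13
te_F = (3 + 4·6 + 15)/6 = 42/6 = 7

Forward pass:
ES_A = 0; EF_A = 12
ES_B = 0; EF_B = 9
ES_C = max(EF_A=12, EF_B=9) = 12; EF_C = 12+7 = 19
ES_D = max(EF_A=12, EF_B=9) = 12; EF_D = 12+2 = 14
ES_E = 12; EF_E = 12+13 = 25
ES_F = max(EF_C=19, EF_D=14, EF_E=25) = 25; EF_F = 25+7 = 32
Expected project duration μ = 32 days. Critical path: A → E → F.

Backward pass:
LF_F = 32; LS_F = 32−7 = 25
LF_E = LS_F = 25; LS_E = 25−13 = 12
LF_D = LS_F = 25; LS_D = 25−2 = 23
LF_C = LS_F = 25; LS_C = 25−7 = 18
LF_B = min(LS_C=18, LS_D=23) = 18; LS_B = 18−9 = 9
LF_A = min(LS_C=18, LS_D=23, LS_E=12) = 12; LS_A = 12−12 = 0
Slack_D = LS_D − ES_D = 23 − 12 = 11

11 days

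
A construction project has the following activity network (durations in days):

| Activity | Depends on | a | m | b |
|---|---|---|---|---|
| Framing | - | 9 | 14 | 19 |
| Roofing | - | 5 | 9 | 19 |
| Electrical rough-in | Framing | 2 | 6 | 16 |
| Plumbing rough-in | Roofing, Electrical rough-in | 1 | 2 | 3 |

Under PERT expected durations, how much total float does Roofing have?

te_Framing = (9 + 4·14 + 19)/6 = 84/6 = 14
te_Roofing = (5 + 4·9 + 19)/6 = 60/6 = 10
te_Electrical rough-in = (2 + 4·6 + 16)/6 = 42/6 = 7
te_Plumbing rough-in = (1 + 4·2 + 3)/6 = 12/6 = 2

Forward pass:
ES_Framing = 0; EF_Framing = 14
ES_Roofing = 0; EF_Roofing = 10
ES_Electrical rough-in = 14; EF_Electrical rough-in = 14+7 = 21
ES_Plumbing rough-in = max(EF_Roofing=10, EF_Electrical rough-in=21) = 21; EF_Plumbing rough-in = 21+2 = 23
Expected project duration μ = 23 days. Critical path: Framing → Electrical rough-in → Plumbing rough-in.

Backward pass:
LF_Plumbing rough-in = 23; LS_Plumbing rough-in = 23−2 = 21
LF_Electrical rough-in = LS_Plumbing rough-in = 21; LS_Electrical rough-in = 21−7 = 14
LF_Roofing = LS_Plumbing rough-in = 21; LS_Roofing = 21−10 = 11
LF_Framing = LS_Electrical rough-in = 14; LS_Framing = 14−14 = 0
Slack_Roofing = LS_Roofing − ES_Roofing = 11 − 0 = 11

11 days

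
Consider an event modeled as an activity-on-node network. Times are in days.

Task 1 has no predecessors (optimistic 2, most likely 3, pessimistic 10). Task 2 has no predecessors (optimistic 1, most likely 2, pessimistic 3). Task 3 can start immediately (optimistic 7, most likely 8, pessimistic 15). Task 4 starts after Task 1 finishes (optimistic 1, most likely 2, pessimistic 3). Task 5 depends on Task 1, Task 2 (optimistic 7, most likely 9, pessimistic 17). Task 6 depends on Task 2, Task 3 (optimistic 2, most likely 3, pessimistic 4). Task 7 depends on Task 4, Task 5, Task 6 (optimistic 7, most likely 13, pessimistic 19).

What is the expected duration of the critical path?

te_Task 1 = (2 + 4·3 + 10)/6 = 24/6 = 4
te_Task 2 = (1 + 4·2 + 3)/6 = 12/6 = 2
te_Task 3 = (7 + 4·8 + 15)/6 = 54/6 = 9
te_Task 4 = (1 + 4·2 + 3)/6 = 12/6 = 2
te_Task 5 = (7 + 4·9 + 17)/6 = 60/6 = 10
te_Task 6 = (2 + 4·3 + 4)/6 = 18/6 = 3
te_Task 7 = (7 + 4·13 + 19)/6 = 78/6 = 13

Forward pass:
ES_Task 1 = 0; EF_Task 1 = 4
ES_Task 2 = 0; EF_Task 2 = 2
ES_Task 3 = 0; EF_Task 3 = 9
ES_Task 4 = 4; EF_Task 4 = 4+2 = 6
ES_Task 5 = max(EF_Task 1=4, EF_Task 2=2) = 4; EF_Task 5 = 4+10 = 14
ES_Task 6 = max(EF_Task 2=2, EF_Task 3=9) = 9; EF_Task 6 = 9+3 = 12
ES_Task 7 = max(EF_Task 4=6, EF_Task 5=14, EF_Task 6=12) = 14; EF_Task 7 = 14+13 = 27
Expected project duration μ = 27 days. Critical path: Task 1 → Task 5 → Task 7.

27 days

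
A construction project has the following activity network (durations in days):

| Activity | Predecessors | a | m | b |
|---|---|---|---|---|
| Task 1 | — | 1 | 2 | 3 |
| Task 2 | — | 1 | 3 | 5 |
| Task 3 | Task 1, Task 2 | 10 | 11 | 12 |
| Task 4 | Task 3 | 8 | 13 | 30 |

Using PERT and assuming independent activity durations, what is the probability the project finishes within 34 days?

0.909

te_Task 1 = (1 + 4·2 + 3)/6 = 12/6 = 2; σ²_Task 1 = ((3−1)/6)² = 0.111
te_Task 2 = (1 + 4·3 + 5)/6 = 18/6 = 3; σ²_Task 2 = ((5−1)/6)² = 0.444
te_Task 3 = (10 + 4·11 + 12)/6 = 66/6 = 11; σ²_Task 3 = ((12−10)/6)² = 0.111
te_Task 4 = (8 + 4·13 + 30)/6 = 90/6 = 15; σ²_Task 4 = ((30−8)/6)² = 13.444

Forward pass:
ES_Task 1 = 0; EF_Task 1 = 2
ES_Task 2 = 0; EF_Task 2 = 3
ES_Task 3 = max(EF_Task 1=2, EF_Task 2=3) = 3; EF_Task 3 = 3+11 = 14
ES_Task 4 = 14; EF_Task 4 = 14+15 = 29
Expected project duration μ = 29 days. Critical path: Task 2 → Task 3 → Task 4.

Variance along critical path = 0.444 + 0.111 + 13.444 = 14.000; σ = √14.000 = 3.742 days.
Z = (34 − 29) / 3.742 = 1.336
P(T ≤ 34) = Φ(1.336) ≈ 0.909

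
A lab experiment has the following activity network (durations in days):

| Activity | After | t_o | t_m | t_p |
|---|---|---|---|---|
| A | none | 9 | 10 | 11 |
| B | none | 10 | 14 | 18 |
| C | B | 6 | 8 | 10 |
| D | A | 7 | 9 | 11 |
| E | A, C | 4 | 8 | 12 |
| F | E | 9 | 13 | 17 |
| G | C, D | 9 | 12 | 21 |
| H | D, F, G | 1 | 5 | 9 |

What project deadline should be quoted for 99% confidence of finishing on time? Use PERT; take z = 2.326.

54.4 days

te_A = (9 + 4·10 + 11)/6 = 60/6 = 10; σ²_A = ((11−9)/6)² = 0.111
te_B = (10 + 4·14 + 18)/6 = 84/6 = 14; σ²_B = ((18−10)/6)² = 1.778
te_C = (6 + 4·8 + 10)/6 = 48/6 = 8; σ²_C = ((10−6)/6)² = 0.444
te_D = (7 + 4·9 + 11)/6 = 54/6 = 9; σ²_D = ((11−7)/6)² = 0.444
te_E = (4 + 4·8 + 12)/6 = 48/6 = 8; σ²_E = ((12−4)/6)² = 1.778
te_F = (9 + 4·13 + 17)/6 = 78/6 = 13; σ²_F = ((17−9)/6)² = 1.778
te_G = (9 + 4·12 + 21)/6 = 78/6 = 13; σ²_G = ((21−9)/6)² = 4.000
te_H = (1 + 4·5 + 9)/6 = 30/6 = 5; σ²_H = ((9−1)/6)² = 1.778

Forward pass:
ES_A = 0; EF_A = 10
ES_B = 0; EF_B = 14
ES_C = 14; EF_C = 14+8 = 22
ES_D = 10; EF_D = 10+9 = 19
ES_E = max(EF_A=10, EF_C=22) = 22; EF_E = 22+8 = 30
ES_F = 30; EF_F = 30+13 = 43
ES_G = max(EF_C=22, EF_D=19) = 22; EF_G = 22+13 = 35
ES_H = max(EF_D=19, EF_F=43, EF_G=35) = 43; EF_H = 43+5 = 48
Expected project duration μ = 48 days. Critical path: B → C → E → F → H.

Variance along critical path = 1.778 + 0.444 + 1.778 + 1.778 + 1.778 = 7.556; σ = 2.749 days.
D = μ + z·σ = 48 + 2.326·2.749 = 54.4 days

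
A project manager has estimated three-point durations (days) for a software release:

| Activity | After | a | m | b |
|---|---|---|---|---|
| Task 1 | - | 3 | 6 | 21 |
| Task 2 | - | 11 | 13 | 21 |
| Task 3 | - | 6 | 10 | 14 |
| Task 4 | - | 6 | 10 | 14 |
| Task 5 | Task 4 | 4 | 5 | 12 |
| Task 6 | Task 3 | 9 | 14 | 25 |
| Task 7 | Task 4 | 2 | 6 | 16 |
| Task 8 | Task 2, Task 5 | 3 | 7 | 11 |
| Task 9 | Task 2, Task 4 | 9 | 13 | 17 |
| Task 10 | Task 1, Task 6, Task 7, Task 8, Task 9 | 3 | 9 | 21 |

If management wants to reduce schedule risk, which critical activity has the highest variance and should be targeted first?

Task 10

te_Task 1 = (3 + 4·6 + 21)/6 = 48/6 = 8; σ²_Task 1 = ((21−3)/6)² = 9.000
te_Task 2 = (11 + 4·13 + 21)/6 = 84/6 = 14; σ²_Task 2 = ((21−11)/6)² = 2.778
te_Task 3 = (6 + 4·10 + 14)/6 = 60/6 = 10; σ²_Task 3 = ((14−6)/6)² = 1.778
te_Task 4 = (6 + 4·10 + 14)/6 = 60/6 = 10; σ²_Task 4 = ((14−6)/6)² = 1.778
te_Task 5 = (4 + 4·5 + 12)/6 = 36/6 = 6; σ²_Task 5 = ((12−4)/6)² = 1.778
te_Task 6 = (9 + 4·14 + 25)/6 = 90/6 = 15; σ²_Task 6 = ((25−9)/6)² = 7.111
te_Task 7 = (2 + 4·6 + 16)/6 = 42/6 = 7; σ²_Task 7 = ((16−2)/6)² = 5.444
te_Task 8 = (3 + 4·7 + 11)/6 = 42/6 = 7; σ²_Task 8 = ((11−3)/6)² = 1.778
te_Task 9 = (9 + 4·13 + 17)/6 = 78/6 = 13; σ²_Task 9 = ((17−9)/6)² = 1.778
te_Task 10 = (3 + 4·9 + 21)/6 = 60/6 = 10; σ²_Task 10 = ((21−3)/6)² = 9.000

Forward pass:
ES_Task 1 = 0; EF_Task 1 = 8
ES_Task 2 = 0; EF_Task 2 = 14
ES_Task 3 = 0; EF_Task 3 = 10
ES_Task 4 = 0; EF_Task 4 = 10
ES_Task 5 = 10; EF_Task 5 = 10+6 = 16
ES_Task 6 = 10; EF_Task 6 = 10+15 = 25
ES_Task 7 = 10; EF_Task 7 = 10+7 = 17
ES_Task 8 = max(EF_Task 2=14, EF_Task 5=16) = 16; EF_Task 8 = 16+7 = 23
ES_Task 9 = max(EF_Task 2=14, EF_Task 4=10) = 14; EF_Task 9 = 14+13 = 27
ES_Task 10 = max(EF_Task 1=8, EF_Task 6=25, EF_Task 7=17, EF_Task 8=23, EF_Task 9=27) = 27; EF_Task 10 = 27+10 = 37
Expected project duration μ = 37 days. Critical path: Task 2 → Task 9 → Task 10.

Variances on critical path: σ²_Task 2=2.778, σ²_Task 9=1.778, σ²_Task 10=9.000.
Largest is σ²_Task 10 = 9.000.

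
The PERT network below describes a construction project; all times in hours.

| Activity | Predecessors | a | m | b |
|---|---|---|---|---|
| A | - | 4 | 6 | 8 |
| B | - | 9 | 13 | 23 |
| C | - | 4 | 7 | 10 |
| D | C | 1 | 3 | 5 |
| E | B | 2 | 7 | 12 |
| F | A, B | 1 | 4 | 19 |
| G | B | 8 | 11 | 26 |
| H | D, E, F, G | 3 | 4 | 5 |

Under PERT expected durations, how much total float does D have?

te_A = (4 + 4·6 + 8)/6 = 36/6 = 6
te_B = (9 + 4·13 + 23)/6 = 84/6 = 14
te_C = (4 + 4·7 + 10)/6 = 42/6 = 7
te_D = (1 + 4·3 + 5)/6 = 18/6 = 3
te_E = (2 + 4·7 + 12)/6 = 42/6 = 7
te_F = (1 + 4·4 + 19)/6 = 36/6 = 6
te_G = (8 + 4·11 + 26)/6 = 78/6 = 13
te_H = (3 + 4·4 + 5)/6 = 24/6 = 4

Forward pass:
ES_A = 0; EF_A = 6
ES_B = 0; EF_B = 14
ES_C = 0; EF_C = 7
ES_D = 7; EF_D = 7+3 = 10
ES_E = 14; EF_E = 14+7 = 21
ES_F = max(EF_A=6, EF_B=14) = 14; EF_F = 14+6 = 20
ES_G = 14; EF_G = 14+13 = 27
ES_H = max(EF_D=10, EF_E=21, EF_F=20, EF_G=27) = 27; EF_H = 27+4 = 31
Expected project duration μ = 31 hours. Critical path: B → G → H.

Backward pass:
LF_H = 31; LS_H = 31−4 = 27
LF_G = LS_H = 27; LS_G = 27−13 = 14
LF_F = LS_H = 27; LS_F = 27−6 = 21
LF_E = LS_H = 27; LS_E = 27−7 = 20
LF_D = LS_H = 27; LS_D = 27−3 = 24
LF_C = LS_D = 24; LS_C = 24−7 = 17
LF_B = min(LS_E=20, LS_F=21, LS_G=14) = 14; LS_B = 14−14 = 0
LF_A = LS_F = 21; LS_A = 21−6 = 15
Slack_D = LS_D − ES_D = 24 − 7 = 17

17 hours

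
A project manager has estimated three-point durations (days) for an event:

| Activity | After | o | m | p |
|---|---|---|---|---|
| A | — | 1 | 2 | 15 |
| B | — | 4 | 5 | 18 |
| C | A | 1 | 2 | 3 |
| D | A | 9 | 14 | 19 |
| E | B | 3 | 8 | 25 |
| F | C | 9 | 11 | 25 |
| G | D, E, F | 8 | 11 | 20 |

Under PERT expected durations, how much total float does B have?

te_A = (1 + 4·2 + 15)/6 = 24/6 = 4
te_B = (4 + 4·5 + 18)/6 = 42/6 = 7
te_C = (1 + 4·2 + 3)/6 = 12/6 = 2
te_D = (9 + 4·14 + 19)/6 = 84/6 = 14
te_E = (3 + 4·8 + 25)/6 = 60/6 = 10
te_F = (9 + 4·11 + 25)/6 = 78/6 = 13
te_G = (8 + 4·11 + 20)/6 = 72/6 = 12

Forward pass:
ES_A = 0; EF_A = 4
ES_B = 0; EF_B = 7
ES_C = 4; EF_C = 4+2 = 6
ES_D = 4; EF_D = 4+14 = 18
ES_E = 7; EF_E = 7+10 = 17
ES_F = 6; EF_F = 6+13 = 19
ES_G = max(EF_D=18, EF_E=17, EF_F=19) = 19; EF_G = 19+12 = 31
Expected project duration μ = 31 days. Critical path: A → C → F → G.

Backward pass:
LF_G = 31; LS_G = 31−12 = 19
LF_F = LS_G = 19; LS_F = 19−13 = 6
LF_E = LS_G = 19; LS_E = 19−10 = 9
LF_D = LS_G = 19; LS_D = 19−14 = 5
LF_C = LS_F = 6; LS_C = 6−2 = 4
LF_B = LS_E = 9; LS_B = 9−7 = 2
LF_A = min(LS_C=4, LS_D=5) = 4; LS_A = 4−4 = 0
Slack_B = LS_B − ES_B = 2 − 0 = 2

2 days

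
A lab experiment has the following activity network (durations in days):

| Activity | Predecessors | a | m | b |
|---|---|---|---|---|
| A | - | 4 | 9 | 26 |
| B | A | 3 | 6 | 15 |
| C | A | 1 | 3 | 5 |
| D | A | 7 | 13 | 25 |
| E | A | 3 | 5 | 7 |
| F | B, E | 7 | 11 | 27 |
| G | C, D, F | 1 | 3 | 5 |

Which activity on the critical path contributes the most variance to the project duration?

A

te_A = (4 + 4·9 + 26)/6 = 66/6 = 11; σ²_A = ((26−4)/6)² = 13.444
te_B = (3 + 4·6 + 15)/6 = 42/6 = 7; σ²_B = ((15−3)/6)² = 4.000
te_C = (1 + 4·3 + 5)/6 = 18/6 = 3; σ²_C = ((5−1)/6)² = 0.444
te_D = (7 + 4·13 + 25)/6 = 84/6 = 14; σ²_D = ((25−7)/6)² = 9.000
te_E = (3 + 4·5 + 7)/6 = 30/6 = 5; σ²_E = ((7−3)/6)² = 0.444
te_F = (7 + 4·11 + 27)/6 = 78/6 = 13; σ²_F = ((27−7)/6)² = 11.111
te_G = (1 + 4·3 + 5)/6 = 18/6 = 3; σ²_G = ((5−1)/6)² = 0.444

Forward pass:
ES_A = 0; EF_A = 11
ES_B = 11; EF_B = 11+7 = 18
ES_C = 11; EF_C = 11+3 = 14
ES_D = 11; EF_D = 11+14 = 25
ES_E = 11; EF_E = 11+5 = 16
ES_F = max(EF_B=18, EF_E=16) = 18; EF_F = 18+13 = 31
ES_G = max(EF_C=14, EF_D=25, EF_F=31) = 31; EF_G = 31+3 = 34
Expected project duration μ = 34 days. Critical path: A → B → F → G.

Variances on critical path: σ²_A=13.444, σ²_B=4.000, σ²_F=11.111, σ²_G=0.444.
Largest is σ²_A = 13.444.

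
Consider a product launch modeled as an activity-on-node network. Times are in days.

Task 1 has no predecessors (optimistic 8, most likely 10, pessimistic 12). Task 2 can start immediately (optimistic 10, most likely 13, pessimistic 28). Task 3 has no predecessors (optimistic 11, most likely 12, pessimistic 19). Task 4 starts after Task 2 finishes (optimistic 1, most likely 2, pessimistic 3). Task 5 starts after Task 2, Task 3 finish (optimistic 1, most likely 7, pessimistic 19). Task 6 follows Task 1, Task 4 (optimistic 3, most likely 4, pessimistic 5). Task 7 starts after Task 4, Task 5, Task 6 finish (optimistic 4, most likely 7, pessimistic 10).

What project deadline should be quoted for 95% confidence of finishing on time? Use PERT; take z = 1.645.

te_Task 1 = (8 + 4·10 + 12)/6 = 60/6 = 10; σ²_Task 1 = ((12−8)/6)² = 0.444
te_Task 2 = (10 + 4·13 + 28)/6 = 90/6 = 15; σ²_Task 2 = ((28−10)/6)² = 9.000
te_Task 3 = (11 + 4·12 + 19)/6 = 78/6 = 13; σ²_Task 3 = ((19−11)/6)² = 1.778
te_Task 4 = (1 + 4·2 + 3)/6 = 12/6 = 2; σ²_Task 4 = ((3−1)/6)² = 0.111
te_Task 5 = (1 + 4·7 + 19)/6 = 48/6 = 8; σ²_Task 5 = ((19−1)/6)² = 9.000
te_Task 6 = (3 + 4·4 + 5)/6 = 24/6 = 4; σ²_Task 6 = ((5−3)/6)² = 0.111
te_Task 7 = (4 + 4·7 + 10)/6 = 42/6 = 7; σ²_Task 7 = ((10−4)/6)² = 1.000

Forward pass:
ES_Task 1 = 0; EF_Task 1 = 10
ES_Task 2 = 0; EF_Task 2 = 15
ES_Task 3 = 0; EF_Task 3 = 13
ES_Task 4 = 15; EF_Task 4 = 15+2 = 17
ES_Task 5 = max(EF_Task 2=15, EF_Task 3=13) = 15; EF_Task 5 = 15+8 = 23
ES_Task 6 = max(EF_Task 1=10, EF_Task 4=17) = 17; EF_Task 6 = 17+4 = 21
ES_Task 7 = max(EF_Task 4=17, EF_Task 5=23, EF_Task 6=21) = 23; EF_Task 7 = 23+7 = 30
Expected project duration μ = 30 days. Critical path: Task 2 → Task 5 → Task 7.

Variance along critical path = 9.000 + 9.000 + 1.000 = 19.000; σ = 4.359 days.
D = μ + z·σ = 30 + 1.645·4.359 = 37.2 days

37.2 days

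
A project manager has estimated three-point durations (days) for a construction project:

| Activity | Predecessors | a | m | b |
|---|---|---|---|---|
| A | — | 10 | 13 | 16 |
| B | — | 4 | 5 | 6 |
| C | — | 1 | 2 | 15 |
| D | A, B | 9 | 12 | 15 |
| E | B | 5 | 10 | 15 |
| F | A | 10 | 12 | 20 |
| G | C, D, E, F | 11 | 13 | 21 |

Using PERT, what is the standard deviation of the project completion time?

2.56 days

te_A = (10 + 4·13 + 16)/6 = 78/6 = 13; σ²_A = ((16−10)/6)² = 1.000
te_B = (4 + 4·5 + 6)/6 = 30/6 = 5; σ²_B = ((6−4)/6)² = 0.111
te_C = (1 + 4·2 + 15)/6 = 24/6 = 4; σ²_C = ((15−1)/6)² = 5.444
te_D = (9 + 4·12 + 15)/6 = 72/6 = 12; σ²_D = ((15−9)/6)² = 1.000
te_E = (5 + 4·10 + 15)/6 = 60/6 = 10; σ²_E = ((15−5)/6)² = 2.778
te_F = (10 + 4·12 + 20)/6 = 78/6 = 13; σ²_F = ((20−10)/6)² = 2.778
te_G = (11 + 4·13 + 21)/6 = 84/6 = 14; σ²_G = ((21−11)/6)² = 2.778

Forward pass:
ES_A = 0; EF_A = 13
ES_B = 0; EF_B = 5
ES_C = 0; EF_C = 4
ES_D = max(EF_A=13, EF_B=5) = 13; EF_D = 13+12 = 25
ES_E = 5; EF_E = 5+10 = 15
ES_F = 13; EF_F = 13+13 = 26
ES_G = max(EF_C=4, EF_D=25, EF_E=15, EF_F=26) = 26; EF_G = 26+14 = 40
Expected project duration μ = 40 days. Critical path: A → F → G.

Variance along critical path = 1.000 + 2.778 + 2.778 = 6.556
σ = √6.556 = 2.560 days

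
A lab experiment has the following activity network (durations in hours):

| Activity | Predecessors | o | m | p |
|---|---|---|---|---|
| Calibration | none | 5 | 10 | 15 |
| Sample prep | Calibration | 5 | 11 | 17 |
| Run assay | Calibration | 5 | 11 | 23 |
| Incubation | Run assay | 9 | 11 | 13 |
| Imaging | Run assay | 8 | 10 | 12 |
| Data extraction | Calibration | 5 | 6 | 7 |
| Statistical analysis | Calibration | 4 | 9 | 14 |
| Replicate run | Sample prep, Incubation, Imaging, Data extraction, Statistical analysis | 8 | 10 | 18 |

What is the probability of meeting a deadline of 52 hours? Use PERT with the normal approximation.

0.981

te_Calibration = (5 + 4·10 + 15)/6 = 60/6 = 10; σ²_Calibration = ((15−5)/6)² = 2.778
te_Sample prep = (5 + 4·11 + 17)/6 = 66/6 = 11; σ²_Sample prep = ((17−5)/6)² = 4.000
te_Run assay = (5 + 4·11 + 23)/6 = 72/6 = 12; σ²_Run assay = ((23−5)/6)² = 9.000
te_Incubation = (9 + 4·11 + 13)/6 = 66/6 = 11; σ²_Incubation = ((13−9)/6)² = 0.444
te_Imaging = (8 + 4·10 + 12)/6 = 60/6 = 10; σ²_Imaging = ((12−8)/6)² = 0.444
te_Data extraction = (5 + 4·6 + 7)/6 = 36/6 = 6; σ²_Data extraction = ((7−5)/6)² = 0.111
te_Statistical analysis = (4 + 4·9 + 14)/6 = 54/6 = 9; σ²_Statistical analysis = ((14−4)/6)² = 2.778
te_Replicate run = (8 + 4·10 + 18)/6 = 66/6 = 11; σ²_Replicate run = ((18−8)/6)² = 2.778

Forward pass:
ES_Calibration = 0; EF_Calibration = 10
ES_Sample prep = 10; EF_Sample prep = 10+11 = 21
ES_Run assay = 10; EF_Run assay = 10+12 = 22
ES_Incubation = 22; EF_Incubation = 22+11 = 33
ES_Imaging = 22; EF_Imaging = 22+10 = 32
ES_Data extraction = 10; EF_Data extraction = 10+6 = 16
ES_Statistical analysis = 10; EF_Statistical analysis = 10+9 = 19
ES_Replicate run = max(EF_Sample prep=21, EF_Incubation=33, EF_Imaging=32, EF_Data extraction=16, EF_Statistical analysis=19) = 33; EF_Replicate run = 33+11 = 44
Expected project duration μ = 44 hours. Critical path: Calibration → Run assay → Incubation → Replicate run.

Variance along critical path = 2.778 + 9.000 + 0.444 + 2.778 = 15.000; σ = √15.000 = 3.873 hours.
Z = (52 − 44) / 3.873 = 2.066
P(T ≤ 52) = Φ(2.066) ≈ 0.981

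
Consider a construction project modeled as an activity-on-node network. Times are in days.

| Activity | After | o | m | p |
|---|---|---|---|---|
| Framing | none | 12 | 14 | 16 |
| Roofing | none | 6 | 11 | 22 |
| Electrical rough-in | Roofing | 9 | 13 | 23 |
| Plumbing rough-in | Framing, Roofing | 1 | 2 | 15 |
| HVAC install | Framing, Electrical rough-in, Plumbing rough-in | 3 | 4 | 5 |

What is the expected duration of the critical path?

te_Framing = (12 + 4·14 + 16)/6 = 84/6 = 14
te_Roofing = (6 + 4·11 + 22)/6 = 72/6 = 12
te_Electrical rough-in = (9 + 4·13 + 23)/6 = 84/6 = 14
te_Plumbing rough-in = (1 + 4·2 + 15)/6 = 24/6 = 4
te_HVAC install = (3 + 4·4 + 5)/6 = 24/6 = 4

Forward pass:
ES_Framing = 0; EF_Framing = 14
ES_Roofing = 0; EF_Roofing = 12
ES_Electrical rough-in = 12; EF_Electrical rough-in = 12+14 = 26
ES_Plumbing rough-in = max(EF_Framing=14, EF_Roofing=12) = 14; EF_Plumbing rough-in = 14+4 = 18
ES_HVAC install = max(EF_Framing=14, EF_Electrical rough-in=26, EF_Plumbing rough-in=18) = 26; EF_HVAC install = 26+4 = 30
Expected project duration μ = 30 days. Critical path: Roofing → Electrical rough-in → HVAC install.

30 days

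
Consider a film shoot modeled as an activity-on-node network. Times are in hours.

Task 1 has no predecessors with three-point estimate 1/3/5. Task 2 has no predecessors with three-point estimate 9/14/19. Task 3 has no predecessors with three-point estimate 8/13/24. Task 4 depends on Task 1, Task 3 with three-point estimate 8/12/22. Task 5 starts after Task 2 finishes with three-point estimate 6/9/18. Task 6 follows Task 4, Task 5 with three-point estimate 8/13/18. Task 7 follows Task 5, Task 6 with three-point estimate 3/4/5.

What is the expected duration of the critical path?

44 hours

te_Task 1 = (1 + 4·3 + 5)/6 = 18/6 = 3
te_Task 2 = (9 + 4·14 + 19)/6 = 84/6 = 14
te_Task 3 = (8 + 4·13 + 24)/6 = 84/6 = 14
te_Task 4 = (8 + 4·12 + 22)/6 = 78/6 = 13
te_Task 5 = (6 + 4·9 + 18)/6 = 60/6 = 10
te_Task 6 = (8 + 4·13 + 18)/6 = 78/6 = 13
te_Task 7 = (3 + 4·4 + 5)/6 = 24/6 = 4

Forward pass:
ES_Task 1 = 0; EF_Task 1 = 3
ES_Task 2 = 0; EF_Task 2 = 14
ES_Task 3 = 0; EF_Task 3 = 14
ES_Task 4 = max(EF_Task 1=3, EF_Task 3=14) = 14; EF_Task 4 = 14+13 = 27
ES_Task 5 = 14; EF_Task 5 = 14+10 = 24
ES_Task 6 = max(EF_Task 4=27, EF_Task 5=24) = 27; EF_Task 6 = 27+13 = 40
ES_Task 7 = max(EF_Task 5=24, EF_Task 6=40) = 40; EF_Task 7 = 40+4 = 44
Expected project duration μ = 44 hours. Critical path: Task 3 → Task 4 → Task 6 → Task 7.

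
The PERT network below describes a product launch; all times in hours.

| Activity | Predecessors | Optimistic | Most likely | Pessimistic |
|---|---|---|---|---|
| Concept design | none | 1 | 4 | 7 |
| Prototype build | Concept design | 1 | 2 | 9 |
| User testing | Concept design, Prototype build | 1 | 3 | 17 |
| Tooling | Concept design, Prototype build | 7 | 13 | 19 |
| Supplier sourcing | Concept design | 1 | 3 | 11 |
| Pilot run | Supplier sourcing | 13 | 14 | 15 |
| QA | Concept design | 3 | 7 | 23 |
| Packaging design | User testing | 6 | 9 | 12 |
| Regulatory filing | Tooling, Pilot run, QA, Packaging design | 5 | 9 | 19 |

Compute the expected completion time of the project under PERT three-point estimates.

32 hours

te_Concept design = (1 + 4·4 + 7)/6 = 24/6 = 4
te_Prototype build = (1 + 4·2 + 9)/6 = 18/6 = 3
te_User testing = (1 + 4·3 + 17)/6 = 30/6 = 5
te_Tooling = (7 + 4·13 + 19)/6 = 78/6 = 13
te_Supplier sourcing = (1 + 4·3 + 11)/6 = 24/6 = 4
te_Pilot run = (13 + 4·14 + 15)/6 = 84/6 = 14
te_QA = (3 + 4·7 + 23)/6 = 54/6 = 9
te_Packaging design = (6 + 4·9 + 12)/6 = 54/6 = 9
te_Regulatory filing = (5 + 4·9 + 19)/6 = 60/6 = 10

Forward pass:
ES_Concept design = 0; EF_Concept design = 4
ES_Prototype build = 4; EF_Prototype build = 4+3 = 7
ES_User testing = max(EF_Concept design=4, EF_Prototype build=7) = 7; EF_User testing = 7+5 = 12
ES_Tooling = max(EF_Concept design=4, EF_Prototype build=7) = 7; EF_Tooling = 7+13 = 20
ES_Supplier sourcing = 4; EF_Supplier sourcing = 4+4 = 8
ES_Pilot run = 8; EF_Pilot run = 8+14 = 22
ES_QA = 4; EF_QA = 4+9 = 13
ES_Packaging design = 12; EF_Packaging design = 12+9 = 21
ES_Regulatory filing = max(EF_Tooling=20, EF_Pilot run=22, EF_QA=13, EF_Packaging design=21) = 22; EF_Regulatory filing = 22+10 = 32
Expected project duration μ = 32 hours. Critical path: Concept design → Supplier sourcing → Pilot run → Regulatory filing.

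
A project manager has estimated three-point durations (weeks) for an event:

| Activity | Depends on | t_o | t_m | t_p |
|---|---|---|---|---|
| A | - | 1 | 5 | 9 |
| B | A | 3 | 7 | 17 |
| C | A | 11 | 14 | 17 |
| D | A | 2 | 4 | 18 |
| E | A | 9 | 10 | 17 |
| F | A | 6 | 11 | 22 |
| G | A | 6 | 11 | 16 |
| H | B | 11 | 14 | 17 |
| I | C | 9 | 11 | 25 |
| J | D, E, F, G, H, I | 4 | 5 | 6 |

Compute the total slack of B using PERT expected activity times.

te_A = (1 + 4·5 + 9)/6 = 30/6 = 5
te_B = (3 + 4·7 + 17)/6 = 48/6 = 8
te_C = (11 + 4·14 + 17)/6 = 84/6 = 14
te_D = (2 + 4·4 + 18)/6 = 36/6 = 6
te_E = (9 + 4·10 + 17)/6 = 66/6 = 11
te_F = (6 + 4·11 + 22)/6 = 72/6 = 12
te_G = (6 + 4·11 + 16)/6 = 66/6 = 11
te_H = (11 + 4·14 + 17)/6 = 84/6 = 14
te_I = (9 + 4·11 + 25)/6 = 78/6 = 13
te_J = (4 + 4·5 + 6)/6 = 30/6 = 5

Forward pass:
ES_A = 0; EF_A = 5
ES_B = 5; EF_B = 5+8 = 13
ES_C = 5; EF_C = 5+14 = 19
ES_D = 5; EF_D = 5+6 = 11
ES_E = 5; EF_E = 5+11 = 16
ES_F = 5; EF_F = 5+12 = 17
ES_G = 5; EF_G = 5+11 = 16
ES_H = 13; EF_H = 13+14 = 27
ES_I = 19; EF_I = 19+13 = 32
ES_J = max(EF_D=11, EF_E=16, EF_F=17, EF_G=16, EF_H=27, EF_I=32) = 32; EF_J = 32+5 = 37
Expected project duration μ = 37 weeks. Critical path: A → C → I → J.

Backward pass:
LF_J = 37; LS_J = 37−5 = 32
LF_I = LS_J = 32; LS_I = 32−13 = 19
LF_H = LS_J = 32; LS_H = 32−14 = 18
LF_G = LS_J = 32; LS_G = 32−11 = 21
LF_F = LS_J = 32; LS_F = 32−12 = 20
LF_E = LS_J = 32; LS_E = 32−11 = 21
LF_D = LS_J = 32; LS_D = 32−6 = 26
LF_C = LS_I = 19; LS_C = 19−14 = 5
LF_B = LS_H = 18; LS_B = 18−8 = 10
LF_A = min(LS_B=10, LS_C=5, LS_D=26, LS_E=21, LS_F=20, LS_G=21) = 5; LS_A = 5−5 = 0
Slack_B = LS_B − ES_B = 10 − 5 = 5

5 weeks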